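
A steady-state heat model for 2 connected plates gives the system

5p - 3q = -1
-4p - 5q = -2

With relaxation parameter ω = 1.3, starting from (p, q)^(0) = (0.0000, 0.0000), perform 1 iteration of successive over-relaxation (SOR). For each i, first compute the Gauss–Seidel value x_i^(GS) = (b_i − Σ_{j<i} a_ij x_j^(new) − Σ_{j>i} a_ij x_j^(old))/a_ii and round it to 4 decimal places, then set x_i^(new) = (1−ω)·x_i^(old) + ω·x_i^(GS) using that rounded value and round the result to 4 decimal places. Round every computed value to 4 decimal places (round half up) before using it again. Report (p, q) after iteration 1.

Iteration 1:
  p: GS value = (-1 - (-3)·0.0000) / (5) = -0.2000;  p ← (1−ω)·0.0000 + ω·-0.2000 = -0.2600
  q: GS value = (-2 - (-4)·-0.2600) / (-5) = 0.6080;  q ← (1−ω)·0.0000 + ω·0.6080 = 0.7904

(-0.2600, 0.7904)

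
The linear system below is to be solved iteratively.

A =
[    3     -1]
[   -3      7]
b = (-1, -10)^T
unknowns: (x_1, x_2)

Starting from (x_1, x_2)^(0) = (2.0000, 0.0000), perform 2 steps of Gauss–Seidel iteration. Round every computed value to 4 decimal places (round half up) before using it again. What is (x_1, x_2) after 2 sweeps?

Iteration 1:
  x_1 = (-1 - (-1)·0.0000) / (3) = -0.3333
  x_2 = (-10 - (-3)·-0.3333) / (7) = -1.5714
Iteration 2:
  x_1 = (-1 - (-1)·-1.5714) / (3) = -0.8571
  x_2 = (-10 - (-3)·-0.8571) / (7) = -1.7959

(-0.8571, -1.7959)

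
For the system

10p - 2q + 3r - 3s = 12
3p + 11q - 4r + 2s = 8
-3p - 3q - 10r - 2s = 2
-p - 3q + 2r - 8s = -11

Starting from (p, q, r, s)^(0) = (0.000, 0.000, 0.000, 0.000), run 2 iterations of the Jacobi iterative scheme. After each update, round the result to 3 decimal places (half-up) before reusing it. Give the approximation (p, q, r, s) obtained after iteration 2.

Iteration 1:
  p = (12 - (-2)·0.000 - (3)·0.000 - (-3)·0.000) / (10) = 1.200
  q = (8 - (3)·0.000 - (-4)·0.000 - (2)·0.000) / (11) = 0.727
  r = (2 - (-3)·0.000 - (-3)·0.000 - (-2)·0.000) / (-10) = -0.200
  s = (-11 - (-1)·0.000 - (-3)·0.000 - (2)·0.000) / (-8) = 1.375
Iteration 2:
  p = (12 - (-2)·0.727 - (3)·-0.200 - (-3)·1.375) / (10) = 1.818
  q = (8 - (3)·1.200 - (-4)·-0.200 - (2)·1.375) / (11) = 0.077
  r = (2 - (-3)·1.200 - (-3)·0.727 - (-2)·1.375) / (-10) = -1.053
  s = (-11 - (-1)·1.200 - (-3)·0.727 - (2)·-0.200) / (-8) = 0.902

(1.818, 0.077, -1.053, 0.902)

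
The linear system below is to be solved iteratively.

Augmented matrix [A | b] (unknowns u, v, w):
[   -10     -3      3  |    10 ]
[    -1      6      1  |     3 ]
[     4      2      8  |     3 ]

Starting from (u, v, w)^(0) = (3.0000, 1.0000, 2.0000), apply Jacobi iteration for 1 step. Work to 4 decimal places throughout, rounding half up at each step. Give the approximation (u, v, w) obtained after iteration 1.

Iteration 1:
  u = (10 - (-3)·1.0000 - (3)·2.0000) / (-10) = -0.7000
  v = (3 - (-1)·3.0000 - (1)·2.0000) / (6) = 0.6667
  w = (3 - (4)·3.0000 - (2)·1.0000) / (8) = -1.3750

(-0.7000, 0.6667, -1.3750)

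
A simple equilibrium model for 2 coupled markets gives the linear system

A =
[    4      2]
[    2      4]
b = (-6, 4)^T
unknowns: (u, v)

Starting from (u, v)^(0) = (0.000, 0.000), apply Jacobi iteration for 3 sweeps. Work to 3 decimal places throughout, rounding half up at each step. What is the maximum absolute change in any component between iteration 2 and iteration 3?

Iteration 1:
  u = (-6 - (2)·0.000) / (4) = -1.500
  v = (4 - (2)·0.000) / (4) = 1.000
Iteration 2:
  u = (-6 - (2)·1.000) / (4) = -2.000
  v = (4 - (2)·-1.500) / (4) = 1.750
Iteration 3:
  u = (-6 - (2)·1.750) / (4) = -2.375
  v = (4 - (2)·-2.000) / (4) = 2.000
Change: (-0.375, 0.250) → max |·| = 0.375

0.375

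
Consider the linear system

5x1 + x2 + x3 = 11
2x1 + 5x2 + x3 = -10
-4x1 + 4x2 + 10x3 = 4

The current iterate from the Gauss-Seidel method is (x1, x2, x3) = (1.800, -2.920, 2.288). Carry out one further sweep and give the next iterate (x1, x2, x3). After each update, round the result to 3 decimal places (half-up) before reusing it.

One sweep:
  x1 = (11 - (1)·-2.920 - (1)·2.288) / (5) = 2.326
  x2 = (-10 - (2)·2.326 - (1)·2.288) / (5) = -3.388
  x3 = (4 - (-4)·2.326 - (4)·-3.388) / (10) = 2.686

(2.326, -3.388, 2.686)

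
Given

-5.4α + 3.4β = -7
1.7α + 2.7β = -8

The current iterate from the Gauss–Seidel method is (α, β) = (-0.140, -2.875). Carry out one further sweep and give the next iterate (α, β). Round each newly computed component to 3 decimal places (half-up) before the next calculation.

(-0.514, -2.639)

One sweep:
  α = (-7 - (3.4)·-2.875) / (-5.4) = -0.514
  β = (-8 - (1.7)·-0.514) / (2.7) = -2.639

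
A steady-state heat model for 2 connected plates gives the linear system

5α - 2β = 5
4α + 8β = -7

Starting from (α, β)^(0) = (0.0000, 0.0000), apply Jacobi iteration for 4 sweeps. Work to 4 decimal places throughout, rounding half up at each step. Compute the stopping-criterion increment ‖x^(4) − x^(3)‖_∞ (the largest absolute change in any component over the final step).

Iteration 1:
  α = (5 - (-2)·0.0000) / (5) = 1.0000
  β = (-7 - (4)·0.0000) / (8) = -0.8750
Iteration 2:
  α = (5 - (-2)·-0.8750) / (5) = 0.6500
  β = (-7 - (4)·1.0000) / (8) = -1.3750
Iteration 3:
  α = (5 - (-2)·-1.3750) / (5) = 0.4500
  β = (-7 - (4)·0.6500) / (8) = -1.2000
Iteration 4:
  α = (5 - (-2)·-1.2000) / (5) = 0.5200
  β = (-7 - (4)·0.4500) / (8) = -1.1000
Change: (0.0700, 0.1000) → max |·| = 0.1000

0.1000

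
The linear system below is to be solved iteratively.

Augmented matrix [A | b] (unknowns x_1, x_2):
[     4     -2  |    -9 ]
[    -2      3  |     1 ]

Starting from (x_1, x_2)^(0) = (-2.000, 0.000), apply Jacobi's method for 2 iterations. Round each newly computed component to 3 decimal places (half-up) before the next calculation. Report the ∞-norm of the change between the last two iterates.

0.500

Iteration 1:
  x_1 = (-9 - (-2)·0.000) / (4) = -2.250
  x_2 = (1 - (-2)·-2.000) / (3) = -1.000
Iteration 2:
  x_1 = (-9 - (-2)·-1.000) / (4) = -2.750
  x_2 = (1 - (-2)·-2.250) / (3) = -1.167
Change: (-0.500, -0.167) → max |·| = 0.500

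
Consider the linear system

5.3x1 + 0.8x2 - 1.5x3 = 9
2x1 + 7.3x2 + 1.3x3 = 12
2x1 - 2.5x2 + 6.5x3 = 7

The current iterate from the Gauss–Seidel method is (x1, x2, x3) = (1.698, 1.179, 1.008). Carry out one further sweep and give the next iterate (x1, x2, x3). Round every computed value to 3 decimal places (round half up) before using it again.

(1.805, 0.970, 0.895)

One sweep:
  x1 = (9 - (0.8)·1.179 - (-1.5)·1.008) / (5.3) = 1.805
  x2 = (12 - (2)·1.805 - (1.3)·1.008) / (7.3) = 0.970
  x3 = (7 - (2)·1.805 - (-2.5)·0.970) / (6.5) = 0.895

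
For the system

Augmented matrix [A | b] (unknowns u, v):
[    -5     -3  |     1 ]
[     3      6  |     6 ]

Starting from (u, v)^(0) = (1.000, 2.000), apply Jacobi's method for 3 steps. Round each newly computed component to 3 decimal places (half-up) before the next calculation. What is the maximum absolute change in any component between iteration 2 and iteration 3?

0.720

Iteration 1:
  u = (1 - (-3)·2.000) / (-5) = -1.400
  v = (6 - (3)·1.000) / (6) = 0.500
Iteration 2:
  u = (1 - (-3)·0.500) / (-5) = -0.500
  v = (6 - (3)·-1.400) / (6) = 1.700
Iteration 3:
  u = (1 - (-3)·1.700) / (-5) = -1.220
  v = (6 - (3)·-0.500) / (6) = 1.250
Change: (-0.720, -0.450) → max |·| = 0.720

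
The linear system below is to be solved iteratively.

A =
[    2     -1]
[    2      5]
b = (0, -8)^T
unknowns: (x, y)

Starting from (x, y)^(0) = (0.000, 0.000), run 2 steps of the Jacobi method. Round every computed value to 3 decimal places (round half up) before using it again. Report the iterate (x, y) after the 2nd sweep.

(-0.800, -1.600)

Iteration 1:
  x = (0 - (-1)·0.000) / (2) = 0.000
  y = (-8 - (2)·0.000) / (5) = -1.600
Iteration 2:
  x = (0 - (-1)·-1.600) / (2) = -0.800
  y = (-8 - (2)·0.000) / (5) = -1.600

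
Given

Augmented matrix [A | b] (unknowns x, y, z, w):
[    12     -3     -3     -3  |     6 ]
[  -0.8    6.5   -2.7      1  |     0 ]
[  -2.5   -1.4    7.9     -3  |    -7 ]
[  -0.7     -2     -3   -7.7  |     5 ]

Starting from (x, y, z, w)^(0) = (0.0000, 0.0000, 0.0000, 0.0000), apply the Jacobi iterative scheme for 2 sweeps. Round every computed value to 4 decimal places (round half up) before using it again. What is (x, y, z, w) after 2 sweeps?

(0.1161, -0.2066, -0.9745, -0.3496)

Iteration 1:
  x = (6 - (-3)·0.0000 - (-3)·0.0000 - (-3)·0.0000) / (12) = 0.5000
  y = (0 - (-0.8)·0.0000 - (-2.7)·0.0000 - (1)·0.0000) / (6.5) = 0.0000
  z = (-7 - (-2.5)·0.0000 - (-1.4)·0.0000 - (-3)·0.0000) / (7.9) = -0.8861
  w = (5 - (-0.7)·0.0000 - (-2)·0.0000 - (-3)·0.0000) / (-7.7) = -0.6494
Iteration 2:
  x = (6 - (-3)·0.0000 - (-3)·-0.8861 - (-3)·-0.6494) / (12) = 0.1161
  y = (0 - (-0.8)·0.5000 - (-2.7)·-0.8861 - (1)·-0.6494) / (6.5) = -0.2066
  z = (-7 - (-2.5)·0.5000 - (-1.4)·0.0000 - (-3)·-0.6494) / (7.9) = -0.9745
  w = (5 - (-0.7)·0.5000 - (-2)·0.0000 - (-3)·-0.8861) / (-7.7) = -0.3496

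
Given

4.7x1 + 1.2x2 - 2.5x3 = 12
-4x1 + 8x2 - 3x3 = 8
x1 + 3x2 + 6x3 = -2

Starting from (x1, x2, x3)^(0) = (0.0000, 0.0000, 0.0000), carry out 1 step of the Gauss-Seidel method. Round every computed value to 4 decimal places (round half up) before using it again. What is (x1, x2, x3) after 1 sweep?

(2.5532, 2.2766, -1.8972)

Iteration 1:
  x1 = (12 - (1.2)·0.0000 - (-2.5)·0.0000) / (4.7) = 2.5532
  x2 = (8 - (-4)·2.5532 - (-3)·0.0000) / (8) = 2.2766
  x3 = (-2 - (1)·2.5532 - (3)·2.2766) / (6) = -1.8972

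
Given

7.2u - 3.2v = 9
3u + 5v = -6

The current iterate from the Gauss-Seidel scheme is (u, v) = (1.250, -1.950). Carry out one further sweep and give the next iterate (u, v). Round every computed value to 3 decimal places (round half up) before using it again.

One sweep:
  u = (9 - (-3.2)·-1.950) / (7.2) = 0.383
  v = (-6 - (3)·0.383) / (5) = -1.430

(0.383, -1.430)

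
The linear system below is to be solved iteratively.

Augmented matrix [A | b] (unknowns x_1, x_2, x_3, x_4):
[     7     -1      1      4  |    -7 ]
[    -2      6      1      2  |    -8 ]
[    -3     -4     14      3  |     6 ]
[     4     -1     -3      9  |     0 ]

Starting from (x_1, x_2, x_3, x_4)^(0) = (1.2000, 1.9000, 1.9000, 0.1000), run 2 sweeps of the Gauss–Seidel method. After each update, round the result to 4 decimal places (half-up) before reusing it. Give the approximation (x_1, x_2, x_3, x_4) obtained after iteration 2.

(-1.2964, -1.7353, -0.3686, 0.2605)

Iteration 1:
  x_1 = (-7 - (-1)·1.9000 - (1)·1.9000 - (4)·0.1000) / (7) = -1.0571
  x_2 = (-8 - (-2)·-1.0571 - (1)·1.9000 - (2)·0.1000) / (6) = -2.0357
  x_3 = (6 - (-3)·-1.0571 - (-4)·-2.0357 - (3)·0.1000) / (14) = -0.4010
  x_4 = (0 - (4)·-1.0571 - (-1)·-2.0357 - (-3)·-0.4010) / (9) = 0.1100
Iteration 2:
  x_1 = (-7 - (-1)·-2.0357 - (1)·-0.4010 - (4)·0.1100) / (7) = -1.2964
  x_2 = (-8 - (-2)·-1.2964 - (1)·-0.4010 - (2)·0.1100) / (6) = -1.7353
  x_3 = (6 - (-3)·-1.2964 - (-4)·-1.7353 - (3)·0.1100) / (14) = -0.3686
  x_4 = (0 - (4)·-1.2964 - (-1)·-1.7353 - (-3)·-0.3686) / (9) = 0.2605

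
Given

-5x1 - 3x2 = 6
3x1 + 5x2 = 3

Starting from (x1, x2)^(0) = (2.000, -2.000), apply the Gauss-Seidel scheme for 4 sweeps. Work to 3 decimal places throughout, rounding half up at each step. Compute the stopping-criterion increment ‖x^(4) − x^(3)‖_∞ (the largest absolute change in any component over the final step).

0.202

Iteration 1:
  x1 = (6 - (-3)·-2.000) / (-5) = 0.000
  x2 = (3 - (3)·0.000) / (5) = 0.600
Iteration 2:
  x1 = (6 - (-3)·0.600) / (-5) = -1.560
  x2 = (3 - (3)·-1.560) / (5) = 1.536
Iteration 3:
  x1 = (6 - (-3)·1.536) / (-5) = -2.122
  x2 = (3 - (3)·-2.122) / (5) = 1.873
Iteration 4:
  x1 = (6 - (-3)·1.873) / (-5) = -2.324
  x2 = (3 - (3)·-2.324) / (5) = 1.994
Change: (-0.202, 0.121) → max |·| = 0.202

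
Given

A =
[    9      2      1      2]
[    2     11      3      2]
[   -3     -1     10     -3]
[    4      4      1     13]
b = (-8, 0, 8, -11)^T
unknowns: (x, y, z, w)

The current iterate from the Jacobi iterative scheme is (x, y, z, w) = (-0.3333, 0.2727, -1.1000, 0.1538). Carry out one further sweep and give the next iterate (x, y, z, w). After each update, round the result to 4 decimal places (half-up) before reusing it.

One sweep:
  x = (-8 - (2)·0.2727 - (1)·-1.1000 - (2)·0.1538) / (9) = -0.8614
  y = (0 - (2)·-0.3333 - (3)·-1.1000 - (2)·0.1538) / (11) = 0.3326
  z = (8 - (-3)·-0.3333 - (-1)·0.2727 - (-3)·0.1538) / (10) = 0.7734
  w = (-11 - (4)·-0.3333 - (4)·0.2727 - (1)·-1.1000) / (13) = -0.7429

(-0.8614, 0.3326, 0.7734, -0.7429)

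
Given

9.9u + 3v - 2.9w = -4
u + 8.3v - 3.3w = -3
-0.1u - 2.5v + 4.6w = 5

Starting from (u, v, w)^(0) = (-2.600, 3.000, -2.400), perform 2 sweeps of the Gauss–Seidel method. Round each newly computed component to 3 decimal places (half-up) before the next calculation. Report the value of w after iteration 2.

Iteration 1:
  u = (-4 - (3)·3.000 - (-2.9)·-2.400) / (9.9) = -2.016
  v = (-3 - (1)·-2.016 - (-3.3)·-2.400) / (8.3) = -1.073
  w = (5 - (-0.1)·-2.016 - (-2.5)·-1.073) / (4.6) = 0.460
Iteration 2:
  u = (-4 - (3)·-1.073 - (-2.9)·0.460) / (9.9) = 0.056
  v = (-3 - (1)·0.056 - (-3.3)·0.460) / (8.3) = -0.185
  w = (5 - (-0.1)·0.056 - (-2.5)·-0.185) / (4.6) = 0.988

0.988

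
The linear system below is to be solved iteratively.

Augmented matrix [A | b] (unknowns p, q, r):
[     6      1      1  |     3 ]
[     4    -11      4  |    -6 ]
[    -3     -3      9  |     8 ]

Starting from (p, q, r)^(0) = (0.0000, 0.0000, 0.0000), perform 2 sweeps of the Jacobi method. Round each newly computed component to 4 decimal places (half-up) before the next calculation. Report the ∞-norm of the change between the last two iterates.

Iteration 1:
  p = (3 - (1)·0.0000 - (1)·0.0000) / (6) = 0.5000
  q = (-6 - (4)·0.0000 - (4)·0.0000) / (-11) = 0.5455
  r = (8 - (-3)·0.0000 - (-3)·0.0000) / (9) = 0.8889
Iteration 2:
  p = (3 - (1)·0.5455 - (1)·0.8889) / (6) = 0.2609
  q = (-6 - (4)·0.5000 - (4)·0.8889) / (-11) = 1.0505
  r = (8 - (-3)·0.5000 - (-3)·0.5455) / (9) = 1.2374
Change: (-0.2391, 0.5050, 0.3485) → max |·| = 0.5050

0.5050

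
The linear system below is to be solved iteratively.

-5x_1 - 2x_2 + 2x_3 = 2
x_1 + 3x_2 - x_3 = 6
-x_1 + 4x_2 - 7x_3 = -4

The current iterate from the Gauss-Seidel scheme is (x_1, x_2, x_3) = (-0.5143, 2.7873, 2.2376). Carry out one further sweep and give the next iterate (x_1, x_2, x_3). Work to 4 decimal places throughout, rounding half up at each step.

(-0.6199, 2.9525, 2.3471)

One sweep:
  x_1 = (2 - (-2)·2.7873 - (2)·2.2376) / (-5) = -0.6199
  x_2 = (6 - (1)·-0.6199 - (-1)·2.2376) / (3) = 2.9525
  x_3 = (-4 - (-1)·-0.6199 - (4)·2.9525) / (-7) = 2.3471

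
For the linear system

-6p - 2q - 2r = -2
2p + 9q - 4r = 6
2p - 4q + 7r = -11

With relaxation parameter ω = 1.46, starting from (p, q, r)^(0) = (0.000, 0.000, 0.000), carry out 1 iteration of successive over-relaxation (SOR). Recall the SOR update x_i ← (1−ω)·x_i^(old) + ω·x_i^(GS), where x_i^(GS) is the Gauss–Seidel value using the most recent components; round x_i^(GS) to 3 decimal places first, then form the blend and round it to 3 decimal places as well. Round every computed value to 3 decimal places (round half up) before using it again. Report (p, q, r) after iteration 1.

Iteration 1:
  p: GS value = (-2 - (-2)·0.000 - (-2)·0.000) / (-6) = 0.333;  p ← (1−ω)·0.000 + ω·0.333 = 0.486
  q: GS value = (6 - (2)·0.486 - (-4)·0.000) / (9) = 0.559;  q ← (1−ω)·0.000 + ω·0.559 = 0.816
  r: GS value = (-11 - (2)·0.486 - (-4)·0.816) / (7) = -1.244;  r ← (1−ω)·0.000 + ω·-1.244 = -1.816

(0.486, 0.816, -1.816)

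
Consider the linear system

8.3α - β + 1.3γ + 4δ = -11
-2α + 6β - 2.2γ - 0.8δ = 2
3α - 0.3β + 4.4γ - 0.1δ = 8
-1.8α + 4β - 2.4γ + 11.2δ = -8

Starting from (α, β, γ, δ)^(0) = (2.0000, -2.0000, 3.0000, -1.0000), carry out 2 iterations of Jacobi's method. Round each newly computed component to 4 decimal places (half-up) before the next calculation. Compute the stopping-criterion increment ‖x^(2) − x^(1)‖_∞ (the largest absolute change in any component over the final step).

Iteration 1:
  α = (-11 - (-1)·-2.0000 - (1.3)·3.0000 - (4)·-1.0000) / (8.3) = -1.5542
  β = (2 - (-2)·2.0000 - (-2.2)·3.0000 - (-0.8)·-1.0000) / (6) = 1.9667
  γ = (8 - (3)·2.0000 - (-0.3)·-2.0000 - (-0.1)·-1.0000) / (4.4) = 0.2955
  δ = (-8 - (-1.8)·2.0000 - (4)·-2.0000 - (-2.4)·3.0000) / (11.2) = 0.9643
Iteration 2:
  α = (-11 - (-1)·1.9667 - (1.3)·0.2955 - (4)·0.9643) / (8.3) = -1.5994
  β = (2 - (-2)·-1.5542 - (-2.2)·0.2955 - (-0.8)·0.9643) / (6) = 0.0522
  γ = (8 - (3)·-1.5542 - (-0.3)·1.9667 - (-0.1)·0.9643) / (4.4) = 3.0339
  δ = (-8 - (-1.8)·-1.5542 - (4)·1.9667 - (-2.4)·0.2955) / (11.2) = -1.6031
Change: (-0.0452, -1.9145, 2.7384, -2.5674) → max |·| = 2.7384

2.7384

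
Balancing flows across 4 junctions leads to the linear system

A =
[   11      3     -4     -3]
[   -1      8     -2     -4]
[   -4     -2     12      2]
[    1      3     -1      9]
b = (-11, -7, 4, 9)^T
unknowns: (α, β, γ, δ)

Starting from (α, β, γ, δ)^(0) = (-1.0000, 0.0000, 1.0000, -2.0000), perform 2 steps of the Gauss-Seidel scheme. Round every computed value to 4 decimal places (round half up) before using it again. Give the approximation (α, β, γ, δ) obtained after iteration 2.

(-0.0558, -0.0278, 0.0235, 1.0181)

Iteration 1:
  α = (-11 - (3)·0.0000 - (-4)·1.0000 - (-3)·-2.0000) / (11) = -1.1818
  β = (-7 - (-1)·-1.1818 - (-2)·1.0000 - (-4)·-2.0000) / (8) = -1.7727
  γ = (4 - (-4)·-1.1818 - (-2)·-1.7727 - (2)·-2.0000) / (12) = -0.0227
  δ = (9 - (1)·-1.1818 - (3)·-1.7727 - (-1)·-0.0227) / (9) = 1.7197
Iteration 2:
  α = (-11 - (3)·-1.7727 - (-4)·-0.0227 - (-3)·1.7197) / (11) = -0.0558
  β = (-7 - (-1)·-0.0558 - (-2)·-0.0227 - (-4)·1.7197) / (8) = -0.0278
  γ = (4 - (-4)·-0.0558 - (-2)·-0.0278 - (2)·1.7197) / (12) = 0.0235
  δ = (9 - (1)·-0.0558 - (3)·-0.0278 - (-1)·0.0235) / (9) = 1.0181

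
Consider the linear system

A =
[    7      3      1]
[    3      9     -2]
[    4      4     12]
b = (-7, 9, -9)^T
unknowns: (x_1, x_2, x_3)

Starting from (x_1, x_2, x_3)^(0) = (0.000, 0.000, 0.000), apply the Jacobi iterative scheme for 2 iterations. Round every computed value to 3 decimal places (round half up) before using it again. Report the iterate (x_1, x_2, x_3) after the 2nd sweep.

(-1.321, 1.167, -0.750)

Iteration 1:
  x_1 = (-7 - (3)·0.000 - (1)·0.000) / (7) = -1.000
  x_2 = (9 - (3)·0.000 - (-2)·0.000) / (9) = 1.000
  x_3 = (-9 - (4)·0.000 - (4)·0.000) / (12) = -0.750
Iteration 2:
  x_1 = (-7 - (3)·1.000 - (1)·-0.750) / (7) = -1.321
  x_2 = (9 - (3)·-1.000 - (-2)·-0.750) / (9) = 1.167
  x_3 = (-9 - (4)·-1.000 - (4)·1.000) / (12) = -0.750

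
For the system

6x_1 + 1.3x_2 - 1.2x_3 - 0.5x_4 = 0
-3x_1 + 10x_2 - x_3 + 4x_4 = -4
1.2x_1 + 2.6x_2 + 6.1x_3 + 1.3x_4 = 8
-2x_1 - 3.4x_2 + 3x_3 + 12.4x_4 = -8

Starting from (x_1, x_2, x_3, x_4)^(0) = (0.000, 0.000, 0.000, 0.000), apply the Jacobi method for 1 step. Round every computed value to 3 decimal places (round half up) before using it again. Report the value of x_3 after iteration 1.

1.311

Iteration 1:
  x_1 = (0 - (1.3)·0.000 - (-1.2)·0.000 - (-0.5)·0.000) / (6) = 0.000
  x_2 = (-4 - (-3)·0.000 - (-1)·0.000 - (4)·0.000) / (10) = -0.400
  x_3 = (8 - (1.2)·0.000 - (2.6)·0.000 - (1.3)·0.000) / (6.1) = 1.311
  x_4 = (-8 - (-2)·0.000 - (-3.4)·0.000 - (3)·0.000) / (12.4) = -0.645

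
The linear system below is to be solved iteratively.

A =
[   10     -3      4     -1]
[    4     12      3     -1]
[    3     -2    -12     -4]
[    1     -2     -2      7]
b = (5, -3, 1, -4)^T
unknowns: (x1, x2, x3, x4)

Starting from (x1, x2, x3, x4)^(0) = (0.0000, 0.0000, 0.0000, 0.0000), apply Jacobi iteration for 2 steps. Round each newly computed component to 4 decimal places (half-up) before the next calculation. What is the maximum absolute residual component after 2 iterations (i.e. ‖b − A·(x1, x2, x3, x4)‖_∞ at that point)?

2.1758

Iteration 1:
  x1 = (5 - (-3)·0.0000 - (4)·0.0000 - (-1)·0.0000) / (10) = 0.5000
  x2 = (-3 - (4)·0.0000 - (3)·0.0000 - (-1)·0.0000) / (12) = -0.2500
  x3 = (1 - (3)·0.0000 - (-2)·0.0000 - (-4)·0.0000) / (-12) = -0.0833
  x4 = (-4 - (1)·0.0000 - (-2)·0.0000 - (-2)·0.0000) / (7) = -0.5714
Iteration 2:
  x1 = (5 - (-3)·-0.2500 - (4)·-0.0833 - (-1)·-0.5714) / (10) = 0.4012
  x2 = (-3 - (4)·0.5000 - (3)·-0.0833 - (-1)·-0.5714) / (12) = -0.4435
  x3 = (1 - (3)·0.5000 - (-2)·-0.2500 - (-4)·-0.5714) / (-12) = 0.2738
  x4 = (-4 - (1)·0.5000 - (-2)·-0.2500 - (-2)·-0.0833) / (7) = -0.7381
Residual b − A·x = (-2.1758, -0.8423, -0.7574, 0.4261); ∞-norm = 2.1758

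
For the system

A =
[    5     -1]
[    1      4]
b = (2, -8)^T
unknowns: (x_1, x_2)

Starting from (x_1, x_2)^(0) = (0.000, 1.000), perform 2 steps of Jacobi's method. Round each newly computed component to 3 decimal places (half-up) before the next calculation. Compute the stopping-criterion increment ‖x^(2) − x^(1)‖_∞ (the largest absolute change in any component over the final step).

Iteration 1:
  x_1 = (2 - (-1)·1.000) / (5) = 0.600
  x_2 = (-8 - (1)·0.000) / (4) = -2.000
Iteration 2:
  x_1 = (2 - (-1)·-2.000) / (5) = 0.000
  x_2 = (-8 - (1)·0.600) / (4) = -2.150
Change: (-0.600, -0.150) → max |·| = 0.600

0.600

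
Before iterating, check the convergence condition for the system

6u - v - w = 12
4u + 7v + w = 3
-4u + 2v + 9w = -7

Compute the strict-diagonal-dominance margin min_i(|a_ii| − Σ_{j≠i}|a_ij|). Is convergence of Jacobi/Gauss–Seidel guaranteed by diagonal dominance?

row 1: |6| − (1+1) = 4
row 2: |7| − (4+1) = 2
row 3: |9| − (4+2) = 3
minimum over rows = 2 → strictly diagonally dominant (convergence guaranteed)

2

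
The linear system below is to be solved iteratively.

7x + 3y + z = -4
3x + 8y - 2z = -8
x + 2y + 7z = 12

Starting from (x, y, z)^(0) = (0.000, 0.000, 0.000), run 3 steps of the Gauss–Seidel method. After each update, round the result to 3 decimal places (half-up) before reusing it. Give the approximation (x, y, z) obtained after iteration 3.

(-0.711, -0.265, 1.892)

Iteration 1:
  x = (-4 - (3)·0.000 - (1)·0.000) / (7) = -0.571
  y = (-8 - (3)·-0.571 - (-2)·0.000) / (8) = -0.786
  z = (12 - (1)·-0.571 - (2)·-0.786) / (7) = 2.020
Iteration 2:
  x = (-4 - (3)·-0.786 - (1)·2.020) / (7) = -0.523
  y = (-8 - (3)·-0.523 - (-2)·2.020) / (8) = -0.299
  z = (12 - (1)·-0.523 - (2)·-0.299) / (7) = 1.874
Iteration 3:
  x = (-4 - (3)·-0.299 - (1)·1.874) / (7) = -0.711
  y = (-8 - (3)·-0.711 - (-2)·1.874) / (8) = -0.265
  z = (12 - (1)·-0.711 - (2)·-0.265) / (7) = 1.892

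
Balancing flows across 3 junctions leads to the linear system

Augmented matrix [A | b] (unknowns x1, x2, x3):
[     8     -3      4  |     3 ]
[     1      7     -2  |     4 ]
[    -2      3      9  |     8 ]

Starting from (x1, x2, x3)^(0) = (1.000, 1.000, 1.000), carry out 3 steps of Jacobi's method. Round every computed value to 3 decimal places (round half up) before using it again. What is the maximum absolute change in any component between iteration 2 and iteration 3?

Iteration 1:
  x1 = (3 - (-3)·1.000 - (4)·1.000) / (8) = 0.250
  x2 = (4 - (1)·1.000 - (-2)·1.000) / (7) = 0.714
  x3 = (8 - (-2)·1.000 - (3)·1.000) / (9) = 0.778
Iteration 2:
  x1 = (3 - (-3)·0.714 - (4)·0.778) / (8) = 0.254
  x2 = (4 - (1)·0.250 - (-2)·0.778) / (7) = 0.758
  x3 = (8 - (-2)·0.250 - (3)·0.714) / (9) = 0.706
Iteration 3:
  x1 = (3 - (-3)·0.758 - (4)·0.706) / (8) = 0.306
  x2 = (4 - (1)·0.254 - (-2)·0.706) / (7) = 0.737
  x3 = (8 - (-2)·0.254 - (3)·0.758) / (9) = 0.693
Change: (0.052, -0.021, -0.013) → max |·| = 0.052

0.052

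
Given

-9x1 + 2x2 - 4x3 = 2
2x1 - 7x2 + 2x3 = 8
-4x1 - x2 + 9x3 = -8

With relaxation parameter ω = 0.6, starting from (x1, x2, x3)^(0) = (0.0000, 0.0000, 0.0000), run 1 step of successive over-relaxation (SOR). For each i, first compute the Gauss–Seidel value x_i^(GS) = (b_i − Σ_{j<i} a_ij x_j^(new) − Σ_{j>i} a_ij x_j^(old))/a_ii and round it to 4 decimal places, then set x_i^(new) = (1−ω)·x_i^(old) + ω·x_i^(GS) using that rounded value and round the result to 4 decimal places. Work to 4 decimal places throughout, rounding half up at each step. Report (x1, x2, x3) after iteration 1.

Iteration 1:
  x1: GS value = (2 - (2)·0.0000 - (-4)·0.0000) / (-9) = -0.2222;  x1 ← (1−ω)·0.0000 + ω·-0.2222 = -0.1333
  x2: GS value = (8 - (2)·-0.1333 - (2)·0.0000) / (-7) = -1.1809;  x2 ← (1−ω)·0.0000 + ω·-1.1809 = -0.7085
  x3: GS value = (-8 - (-4)·-0.1333 - (-1)·-0.7085) / (9) = -1.0269;  x3 ← (1−ω)·0.0000 + ω·-1.0269 = -0.6161

(-0.1333, -0.7085, -0.6161)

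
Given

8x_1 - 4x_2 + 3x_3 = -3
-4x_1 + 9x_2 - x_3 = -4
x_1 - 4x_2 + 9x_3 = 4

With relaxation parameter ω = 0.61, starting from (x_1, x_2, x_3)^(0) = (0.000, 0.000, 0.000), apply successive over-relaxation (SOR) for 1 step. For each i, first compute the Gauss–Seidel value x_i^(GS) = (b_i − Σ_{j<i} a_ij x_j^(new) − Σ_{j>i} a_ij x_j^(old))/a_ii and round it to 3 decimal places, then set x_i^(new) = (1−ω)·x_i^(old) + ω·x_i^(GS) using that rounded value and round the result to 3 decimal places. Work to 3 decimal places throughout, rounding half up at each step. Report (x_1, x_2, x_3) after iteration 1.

(-0.229, -0.333, 0.196)

Iteration 1:
  x_1: GS value = (-3 - (-4)·0.000 - (3)·0.000) / (8) = -0.375;  x_1 ← (1−ω)·0.000 + ω·-0.375 = -0.229
  x_2: GS value = (-4 - (-4)·-0.229 - (-1)·0.000) / (9) = -0.546;  x_2 ← (1−ω)·0.000 + ω·-0.546 = -0.333
  x_3: GS value = (4 - (1)·-0.229 - (-4)·-0.333) / (9) = 0.322;  x_3 ← (1−ω)·0.000 + ω·0.322 = 0.196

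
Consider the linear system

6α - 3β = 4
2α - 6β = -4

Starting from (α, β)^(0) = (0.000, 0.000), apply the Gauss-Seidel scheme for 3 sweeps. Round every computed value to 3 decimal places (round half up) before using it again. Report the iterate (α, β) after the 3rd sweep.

(1.185, 1.062)

Iteration 1:
  α = (4 - (-3)·0.000) / (6) = 0.667
  β = (-4 - (2)·0.667) / (-6) = 0.889
Iteration 2:
  α = (4 - (-3)·0.889) / (6) = 1.111
  β = (-4 - (2)·1.111) / (-6) = 1.037
Iteration 3:
  α = (4 - (-3)·1.037) / (6) = 1.185
  β = (-4 - (2)·1.185) / (-6) = 1.062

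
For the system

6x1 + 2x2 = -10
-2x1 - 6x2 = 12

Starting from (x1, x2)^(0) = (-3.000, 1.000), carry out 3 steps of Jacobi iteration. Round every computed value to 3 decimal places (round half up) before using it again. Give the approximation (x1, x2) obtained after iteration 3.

(-1.222, -1.556)

Iteration 1:
  x1 = (-10 - (2)·1.000) / (6) = -2.000
  x2 = (12 - (-2)·-3.000) / (-6) = -1.000
Iteration 2:
  x1 = (-10 - (2)·-1.000) / (6) = -1.333
  x2 = (12 - (-2)·-2.000) / (-6) = -1.333
Iteration 3:
  x1 = (-10 - (2)·-1.333) / (6) = -1.222
  x2 = (12 - (-2)·-1.333) / (-6) = -1.556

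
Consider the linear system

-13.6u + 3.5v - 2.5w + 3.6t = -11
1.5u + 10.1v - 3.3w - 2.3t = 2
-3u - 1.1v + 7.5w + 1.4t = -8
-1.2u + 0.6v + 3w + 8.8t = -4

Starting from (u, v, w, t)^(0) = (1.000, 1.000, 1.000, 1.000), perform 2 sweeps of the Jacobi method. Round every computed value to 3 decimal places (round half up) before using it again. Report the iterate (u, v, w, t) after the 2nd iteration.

Iteration 1:
  u = (-11 - (3.5)·1.000 - (-2.5)·1.000 - (3.6)·1.000) / (-13.6) = 1.147
  v = (2 - (1.5)·1.000 - (-3.3)·1.000 - (-2.3)·1.000) / (10.1) = 0.604
  w = (-8 - (-3)·1.000 - (-1.1)·1.000 - (1.4)·1.000) / (7.5) = -0.707
  t = (-4 - (-1.2)·1.000 - (0.6)·1.000 - (3)·1.000) / (8.8) = -0.727
Iteration 2:
  u = (-11 - (3.5)·0.604 - (-2.5)·-0.707 - (3.6)·-0.727) / (-13.6) = 0.902
  v = (2 - (1.5)·1.147 - (-3.3)·-0.707 - (-2.3)·-0.727) / (10.1) = -0.369
  w = (-8 - (-3)·1.147 - (-1.1)·0.604 - (1.4)·-0.727) / (7.5) = -0.384
  t = (-4 - (-1.2)·1.147 - (0.6)·0.604 - (3)·-0.707) / (8.8) = -0.098

(0.902, -0.369, -0.384, -0.098)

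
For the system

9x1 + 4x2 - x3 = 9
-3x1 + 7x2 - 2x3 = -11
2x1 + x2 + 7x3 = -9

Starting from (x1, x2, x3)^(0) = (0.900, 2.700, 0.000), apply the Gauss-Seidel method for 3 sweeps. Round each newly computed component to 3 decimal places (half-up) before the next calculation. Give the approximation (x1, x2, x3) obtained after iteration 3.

(1.339, -1.450, -1.461)

Iteration 1:
  x1 = (9 - (4)·2.700 - (-1)·0.000) / (9) = -0.200
  x2 = (-11 - (-3)·-0.200 - (-2)·0.000) / (7) = -1.657
  x3 = (-9 - (2)·-0.200 - (1)·-1.657) / (7) = -0.992
Iteration 2:
  x1 = (9 - (4)·-1.657 - (-1)·-0.992) / (9) = 1.626
  x2 = (-11 - (-3)·1.626 - (-2)·-0.992) / (7) = -1.158
  x3 = (-9 - (2)·1.626 - (1)·-1.158) / (7) = -1.585
Iteration 3:
  x1 = (9 - (4)·-1.158 - (-1)·-1.585) / (9) = 1.339
  x2 = (-11 - (-3)·1.339 - (-2)·-1.585) / (7) = -1.450
  x3 = (-9 - (2)·1.339 - (1)·-1.450) / (7) = -1.461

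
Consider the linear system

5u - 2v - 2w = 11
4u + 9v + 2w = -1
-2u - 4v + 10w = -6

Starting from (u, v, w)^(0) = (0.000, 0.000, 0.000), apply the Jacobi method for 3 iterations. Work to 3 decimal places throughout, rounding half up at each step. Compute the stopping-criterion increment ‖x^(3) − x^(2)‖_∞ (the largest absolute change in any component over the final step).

0.395

Iteration 1:
  u = (11 - (-2)·0.000 - (-2)·0.000) / (5) = 2.200
  v = (-1 - (4)·0.000 - (2)·0.000) / (9) = -0.111
  w = (-6 - (-2)·0.000 - (-4)·0.000) / (10) = -0.600
Iteration 2:
  u = (11 - (-2)·-0.111 - (-2)·-0.600) / (5) = 1.916
  v = (-1 - (4)·2.200 - (2)·-0.600) / (9) = -0.956
  w = (-6 - (-2)·2.200 - (-4)·-0.111) / (10) = -0.204
Iteration 3:
  u = (11 - (-2)·-0.956 - (-2)·-0.204) / (5) = 1.736
  v = (-1 - (4)·1.916 - (2)·-0.204) / (9) = -0.917
  w = (-6 - (-2)·1.916 - (-4)·-0.956) / (10) = -0.599
Change: (-0.180, 0.039, -0.395) → max |·| = 0.395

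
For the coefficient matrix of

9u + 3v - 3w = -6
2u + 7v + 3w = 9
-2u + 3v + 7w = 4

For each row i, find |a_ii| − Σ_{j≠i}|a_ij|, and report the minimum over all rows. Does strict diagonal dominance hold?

2

row 1: |9| − (3+3) = 3
row 2: |7| − (2+3) = 2
row 3: |7| − (2+3) = 2
minimum over rows = 2 → strictly diagonally dominant (convergence guaranteed)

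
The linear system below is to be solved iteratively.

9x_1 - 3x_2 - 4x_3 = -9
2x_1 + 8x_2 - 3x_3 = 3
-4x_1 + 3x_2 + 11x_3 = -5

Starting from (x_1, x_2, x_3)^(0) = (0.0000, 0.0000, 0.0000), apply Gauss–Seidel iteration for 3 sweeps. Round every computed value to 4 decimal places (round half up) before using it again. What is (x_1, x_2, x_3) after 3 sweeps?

(-1.3348, 0.3385, -1.0322)

Iteration 1:
  x_1 = (-9 - (-3)·0.0000 - (-4)·0.0000) / (9) = -1.0000
  x_2 = (3 - (2)·-1.0000 - (-3)·0.0000) / (8) = 0.6250
  x_3 = (-5 - (-4)·-1.0000 - (3)·0.6250) / (11) = -0.9886
Iteration 2:
  x_1 = (-9 - (-3)·0.6250 - (-4)·-0.9886) / (9) = -1.2310
  x_2 = (3 - (2)·-1.2310 - (-3)·-0.9886) / (8) = 0.3120
  x_3 = (-5 - (-4)·-1.2310 - (3)·0.3120) / (11) = -0.9873
Iteration 3:
  x_1 = (-9 - (-3)·0.3120 - (-4)·-0.9873) / (9) = -1.3348
  x_2 = (3 - (2)·-1.3348 - (-3)·-0.9873) / (8) = 0.3385
  x_3 = (-5 - (-4)·-1.3348 - (3)·0.3385) / (11) = -1.0322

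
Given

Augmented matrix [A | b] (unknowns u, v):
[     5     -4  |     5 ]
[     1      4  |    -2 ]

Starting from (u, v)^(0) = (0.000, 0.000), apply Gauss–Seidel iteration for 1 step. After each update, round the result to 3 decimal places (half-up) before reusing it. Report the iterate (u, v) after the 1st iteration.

(1.000, -0.750)

Iteration 1:
  u = (5 - (-4)·0.000) / (5) = 1.000
  v = (-2 - (1)·1.000) / (4) = -0.750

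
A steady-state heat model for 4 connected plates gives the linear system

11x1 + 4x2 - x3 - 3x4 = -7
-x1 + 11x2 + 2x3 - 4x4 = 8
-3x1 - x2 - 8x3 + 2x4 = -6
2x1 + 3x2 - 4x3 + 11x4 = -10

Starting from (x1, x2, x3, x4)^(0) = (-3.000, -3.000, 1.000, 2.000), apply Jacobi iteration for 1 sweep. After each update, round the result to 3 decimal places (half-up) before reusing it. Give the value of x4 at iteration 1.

Iteration 1:
  x1 = (-7 - (4)·-3.000 - (-1)·1.000 - (-3)·2.000) / (11) = 1.091
  x2 = (8 - (-1)·-3.000 - (2)·1.000 - (-4)·2.000) / (11) = 1.000
  x3 = (-6 - (-3)·-3.000 - (-1)·-3.000 - (2)·2.000) / (-8) = 2.750
  x4 = (-10 - (2)·-3.000 - (3)·-3.000 - (-4)·1.000) / (11) = 0.818

0.818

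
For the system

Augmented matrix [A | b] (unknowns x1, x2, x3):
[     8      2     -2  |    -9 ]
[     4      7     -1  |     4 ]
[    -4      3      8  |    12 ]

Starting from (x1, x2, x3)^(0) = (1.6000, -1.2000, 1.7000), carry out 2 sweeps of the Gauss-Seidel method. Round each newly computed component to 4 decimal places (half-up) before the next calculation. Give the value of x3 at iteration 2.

0.4095

Iteration 1:
  x1 = (-9 - (2)·-1.2000 - (-2)·1.7000) / (8) = -0.4000
  x2 = (4 - (4)·-0.4000 - (-1)·1.7000) / (7) = 1.0429
  x3 = (12 - (-4)·-0.4000 - (3)·1.0429) / (8) = 0.9089
Iteration 2:
  x1 = (-9 - (2)·1.0429 - (-2)·0.9089) / (8) = -1.1585
  x2 = (4 - (4)·-1.1585 - (-1)·0.9089) / (7) = 1.3633
  x3 = (12 - (-4)·-1.1585 - (3)·1.3633) / (8) = 0.4095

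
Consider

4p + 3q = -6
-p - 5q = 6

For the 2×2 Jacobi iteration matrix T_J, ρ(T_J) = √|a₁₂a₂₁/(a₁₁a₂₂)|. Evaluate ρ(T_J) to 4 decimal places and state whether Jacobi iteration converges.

0.3873

a₁₂a₂₁/(a₁₁a₂₂) = (3)·(-1) / ((4)·(-5)) = 0.150000
ρ = √|0.150000| = √0.150000 = 0.3873
ρ < 1, so Jacobi converges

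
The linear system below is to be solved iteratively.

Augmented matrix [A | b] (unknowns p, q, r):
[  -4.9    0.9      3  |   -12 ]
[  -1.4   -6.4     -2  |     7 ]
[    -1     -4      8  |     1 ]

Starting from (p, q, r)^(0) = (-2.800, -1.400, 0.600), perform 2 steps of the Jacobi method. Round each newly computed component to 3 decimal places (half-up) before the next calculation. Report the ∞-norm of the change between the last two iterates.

1.035

Iteration 1:
  p = (-12 - (0.9)·-1.400 - (3)·0.600) / (-4.9) = 2.559
  q = (7 - (-1.4)·-2.800 - (-2)·0.600) / (-6.4) = -0.669
  r = (1 - (-1)·-2.800 - (-4)·-1.400) / (8) = -0.925
Iteration 2:
  p = (-12 - (0.9)·-0.669 - (3)·-0.925) / (-4.9) = 1.760
  q = (7 - (-1.4)·2.559 - (-2)·-0.925) / (-6.4) = -1.364
  r = (1 - (-1)·2.559 - (-4)·-0.669) / (8) = 0.110
Change: (-0.799, -0.695, 1.035) → max |·| = 1.035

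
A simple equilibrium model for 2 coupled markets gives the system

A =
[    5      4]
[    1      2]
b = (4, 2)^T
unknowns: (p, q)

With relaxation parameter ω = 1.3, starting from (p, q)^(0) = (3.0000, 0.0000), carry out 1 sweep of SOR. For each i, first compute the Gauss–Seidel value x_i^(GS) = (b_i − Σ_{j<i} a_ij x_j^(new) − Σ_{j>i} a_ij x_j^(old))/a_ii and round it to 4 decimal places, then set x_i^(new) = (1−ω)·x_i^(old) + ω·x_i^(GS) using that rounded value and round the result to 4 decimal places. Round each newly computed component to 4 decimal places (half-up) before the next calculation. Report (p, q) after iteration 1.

(0.1400, 1.2090)

Iteration 1:
  p: GS value = (4 - (4)·0.0000) / (5) = 0.8000;  p ← (1−ω)·3.0000 + ω·0.8000 = 0.1400
  q: GS value = (2 - (1)·0.1400) / (2) = 0.9300;  q ← (1−ω)·0.0000 + ω·0.9300 = 1.2090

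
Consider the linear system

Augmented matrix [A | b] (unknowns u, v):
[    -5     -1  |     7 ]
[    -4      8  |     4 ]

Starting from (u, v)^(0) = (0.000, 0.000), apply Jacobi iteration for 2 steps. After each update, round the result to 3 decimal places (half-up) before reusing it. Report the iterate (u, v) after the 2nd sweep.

(-1.500, -0.200)

Iteration 1:
  u = (7 - (-1)·0.000) / (-5) = -1.400
  v = (4 - (-4)·0.000) / (8) = 0.500
Iteration 2:
  u = (7 - (-1)·0.500) / (-5) = -1.500
  v = (4 - (-4)·-1.400) / (8) = -0.200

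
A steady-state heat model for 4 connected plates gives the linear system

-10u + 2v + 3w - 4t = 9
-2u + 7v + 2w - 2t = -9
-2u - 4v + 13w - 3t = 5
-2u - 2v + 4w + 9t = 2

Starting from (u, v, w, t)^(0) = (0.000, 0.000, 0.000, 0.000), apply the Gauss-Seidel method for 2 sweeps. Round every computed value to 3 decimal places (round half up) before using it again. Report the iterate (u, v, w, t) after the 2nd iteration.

(-1.190, -1.623, -0.348, -0.248)

Iteration 1:
  u = (9 - (2)·0.000 - (3)·0.000 - (-4)·0.000) / (-10) = -0.900
  v = (-9 - (-2)·-0.900 - (2)·0.000 - (-2)·0.000) / (7) = -1.543
  w = (5 - (-2)·-0.900 - (-4)·-1.543 - (-3)·0.000) / (13) = -0.229
  t = (2 - (-2)·-0.900 - (-2)·-1.543 - (4)·-0.229) / (9) = -0.219
Iteration 2:
  u = (9 - (2)·-1.543 - (3)·-0.229 - (-4)·-0.219) / (-10) = -1.190
  v = (-9 - (-2)·-1.190 - (2)·-0.229 - (-2)·-0.219) / (7) = -1.623
  w = (5 - (-2)·-1.190 - (-4)·-1.623 - (-3)·-0.219) / (13) = -0.348
  t = (2 - (-2)·-1.190 - (-2)·-1.623 - (4)·-0.348) / (9) = -0.248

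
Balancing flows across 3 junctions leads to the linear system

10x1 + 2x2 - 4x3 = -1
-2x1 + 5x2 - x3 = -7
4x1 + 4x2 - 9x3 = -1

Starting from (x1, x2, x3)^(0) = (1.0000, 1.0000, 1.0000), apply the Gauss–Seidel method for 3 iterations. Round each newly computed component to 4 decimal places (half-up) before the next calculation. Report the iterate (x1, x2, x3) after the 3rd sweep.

Iteration 1:
  x1 = (-1 - (2)·1.0000 - (-4)·1.0000) / (10) = 0.1000
  x2 = (-7 - (-2)·0.1000 - (-1)·1.0000) / (5) = -1.1600
  x3 = (-1 - (4)·0.1000 - (4)·-1.1600) / (-9) = -0.3600
Iteration 2:
  x1 = (-1 - (2)·-1.1600 - (-4)·-0.3600) / (10) = -0.0120
  x2 = (-7 - (-2)·-0.0120 - (-1)·-0.3600) / (5) = -1.4768
  x3 = (-1 - (4)·-0.0120 - (4)·-1.4768) / (-9) = -0.5506
Iteration 3:
  x1 = (-1 - (2)·-1.4768 - (-4)·-0.5506) / (10) = -0.0249
  x2 = (-7 - (-2)·-0.0249 - (-1)·-0.5506) / (5) = -1.5201
  x3 = (-1 - (4)·-0.0249 - (4)·-1.5201) / (-9) = -0.5756

(-0.0249, -1.5201, -0.5756)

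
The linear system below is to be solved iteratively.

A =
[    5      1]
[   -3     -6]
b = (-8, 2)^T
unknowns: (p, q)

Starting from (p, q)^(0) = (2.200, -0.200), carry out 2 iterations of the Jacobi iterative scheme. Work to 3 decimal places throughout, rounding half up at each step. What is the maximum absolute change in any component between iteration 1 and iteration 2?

1.880

Iteration 1:
  p = (-8 - (1)·-0.200) / (5) = -1.560
  q = (2 - (-3)·2.200) / (-6) = -1.433
Iteration 2:
  p = (-8 - (1)·-1.433) / (5) = -1.313
  q = (2 - (-3)·-1.560) / (-6) = 0.447
Change: (0.247, 1.880) → max |·| = 1.880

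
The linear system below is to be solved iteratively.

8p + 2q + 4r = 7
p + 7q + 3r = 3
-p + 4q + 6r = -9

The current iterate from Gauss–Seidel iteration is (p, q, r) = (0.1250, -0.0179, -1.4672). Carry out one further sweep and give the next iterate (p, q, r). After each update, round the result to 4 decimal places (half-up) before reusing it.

One sweep:
  p = (7 - (2)·-0.0179 - (4)·-1.4672) / (8) = 1.6131
  q = (3 - (1)·1.6131 - (3)·-1.4672) / (7) = 0.8269
  r = (-9 - (-1)·1.6131 - (4)·0.8269) / (6) = -1.7824

(1.6131, 0.8269, -1.7824)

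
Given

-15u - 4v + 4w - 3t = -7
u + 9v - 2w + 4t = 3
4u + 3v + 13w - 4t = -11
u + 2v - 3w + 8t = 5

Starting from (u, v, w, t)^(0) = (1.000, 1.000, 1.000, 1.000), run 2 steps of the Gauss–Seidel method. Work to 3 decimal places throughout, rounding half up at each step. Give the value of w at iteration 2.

Iteration 1:
  u = (-7 - (-4)·1.000 - (4)·1.000 - (-3)·1.000) / (-15) = 0.267
  v = (3 - (1)·0.267 - (-2)·1.000 - (4)·1.000) / (9) = 0.081
  w = (-11 - (4)·0.267 - (3)·0.081 - (-4)·1.000) / (13) = -0.639
  t = (5 - (1)·0.267 - (2)·0.081 - (-3)·-0.639) / (8) = 0.332
Iteration 2:
  u = (-7 - (-4)·0.081 - (4)·-0.639 - (-3)·0.332) / (-15) = 0.208
  v = (3 - (1)·0.208 - (-2)·-0.639 - (4)·0.332) / (9) = 0.021
  w = (-11 - (4)·0.208 - (3)·0.021 - (-4)·0.332) / (13) = -0.813
  t = (5 - (1)·0.208 - (2)·0.021 - (-3)·-0.813) / (8) = 0.289

-0.813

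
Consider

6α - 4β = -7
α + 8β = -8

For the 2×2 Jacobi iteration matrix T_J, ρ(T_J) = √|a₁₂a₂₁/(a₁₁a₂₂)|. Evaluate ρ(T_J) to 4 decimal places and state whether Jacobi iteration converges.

0.2887

a₁₂a₂₁/(a₁₁a₂₂) = (-4)·(1) / ((6)·(8)) = -0.083333
ρ = √|-0.083333| = √0.083333 = 0.2887
ρ < 1, so Jacobi converges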